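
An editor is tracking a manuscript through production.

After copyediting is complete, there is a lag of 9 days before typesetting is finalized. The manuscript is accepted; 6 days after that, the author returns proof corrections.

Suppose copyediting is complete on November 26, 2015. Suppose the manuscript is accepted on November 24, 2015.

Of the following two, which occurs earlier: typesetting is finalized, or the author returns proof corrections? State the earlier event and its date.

The author returns proof corrections — November 30, 2015

Copyediting is complete: Nov 26, 2015.
Typesetting is finalized: Nov 26, 2015 + 9 days = Dec 5, 2015.
The manuscript is accepted: Nov 24, 2015.
The author returns proof corrections: Nov 24, 2015 + 6 days = Nov 30, 2015.
Comparing: typesetting is finalized on Dec 5, 2015 vs the author returns proof corrections on Nov 30, 2015. Earlier: the author returns proof corrections.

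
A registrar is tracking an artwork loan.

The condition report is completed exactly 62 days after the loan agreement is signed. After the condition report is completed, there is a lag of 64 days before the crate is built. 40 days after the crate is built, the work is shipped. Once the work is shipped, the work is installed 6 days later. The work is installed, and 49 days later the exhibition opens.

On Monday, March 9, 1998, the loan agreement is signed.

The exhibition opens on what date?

Friday, October 16, 1998

The loan agreement is signed: Mar 9, 1998.
The condition report is completed: Mar 9, 1998 + 62 days = May 10, 1998.
The crate is built: May 10, 1998 + 64 days = Jul 13, 1998.
The work is shipped: Jul 13, 1998 + 40 days = Aug 22, 1998.
The work is installed: Aug 22, 1998 + 6 days = Aug 28, 1998.
The exhibition opens: Aug 28, 1998 + 49 days = Oct 16, 1998.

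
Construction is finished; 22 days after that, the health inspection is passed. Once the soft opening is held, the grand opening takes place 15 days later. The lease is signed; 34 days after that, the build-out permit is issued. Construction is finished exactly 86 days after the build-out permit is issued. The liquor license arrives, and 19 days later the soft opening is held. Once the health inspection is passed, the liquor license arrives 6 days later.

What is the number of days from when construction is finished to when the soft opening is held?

47 days

Causal path: construction is finished → the health inspection is passed → the liquor license arrives → the soft opening is held.
Total delay along the path: 22 + 6 + 19 = 47 days.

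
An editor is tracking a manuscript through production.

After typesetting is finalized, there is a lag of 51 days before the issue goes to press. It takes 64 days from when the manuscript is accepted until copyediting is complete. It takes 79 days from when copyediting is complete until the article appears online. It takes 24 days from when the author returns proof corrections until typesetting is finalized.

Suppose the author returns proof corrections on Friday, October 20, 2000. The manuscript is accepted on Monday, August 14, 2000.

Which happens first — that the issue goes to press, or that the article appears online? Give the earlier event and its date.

The issue goes to press — Wednesday, January 3, 2001

The author returns proof corrections: Oct 20, 2000.
Typesetting is finalized: Oct 20, 2000 + 24 days = Nov 13, 2000.
The issue goes to press: Nov 13, 2000 + 51 days = Jan 3, 2001.
The manuscript is accepted: Aug 14, 2000.
Copyediting is complete: Aug 14, 2000 + 64 days = Oct 17, 2000.
The article appears online: Oct 17, 2000 + 79 days = Jan 4, 2001.
Comparing: the issue goes to press on Jan 3, 2001 vs the article appears online on Jan 4, 2001. Earlier: the issue goes to press.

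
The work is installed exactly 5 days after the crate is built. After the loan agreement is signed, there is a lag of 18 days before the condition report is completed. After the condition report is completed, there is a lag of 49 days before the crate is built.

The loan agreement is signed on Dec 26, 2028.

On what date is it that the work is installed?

The loan agreement is signed: Dec 26, 2028.
The condition report is completed: Dec 26, 2028 + 18 days = Jan 13, 2029.
The crate is built: Jan 13, 2029 + 49 days = Mar 3, 2029.
The work is installed: Mar 3, 2029 + 5 days = Mar 8, 2029.

Mar 8, 2029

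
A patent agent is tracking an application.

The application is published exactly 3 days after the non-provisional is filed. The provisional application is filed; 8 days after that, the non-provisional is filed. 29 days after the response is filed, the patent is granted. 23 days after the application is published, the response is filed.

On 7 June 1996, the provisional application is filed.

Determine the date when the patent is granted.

9 August 1996

The provisional application is filed: Jun 7, 1996.
The non-provisional is filed: Jun 7, 1996 + 8 days = Jun 15, 1996.
The application is published: Jun 15, 1996 + 3 days = Jun 18, 1996.
The response is filed: Jun 18, 1996 + 23 days = Jul 11, 1996.
The patent is granted: Jul 11, 1996 + 29 days = Aug 9, 1996.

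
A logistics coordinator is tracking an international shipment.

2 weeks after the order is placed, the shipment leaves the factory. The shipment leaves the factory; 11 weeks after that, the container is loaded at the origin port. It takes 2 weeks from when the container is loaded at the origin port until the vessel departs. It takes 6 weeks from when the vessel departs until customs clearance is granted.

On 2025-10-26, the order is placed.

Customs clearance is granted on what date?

The order is placed: Oct 26, 2025.
The shipment leaves the factory: Oct 26, 2025 + 2 weeks = Nov 9, 2025.
The container is loaded at the origin port: Nov 9, 2025 + 11 weeks = Jan 25, 2026.
The vessel departs: Jan 25, 2026 + 2 weeks = Feb 8, 2026.
Customs clearance is granted: Feb 8, 2026 + 6 weeks = Mar 22, 2026.

2026-03-22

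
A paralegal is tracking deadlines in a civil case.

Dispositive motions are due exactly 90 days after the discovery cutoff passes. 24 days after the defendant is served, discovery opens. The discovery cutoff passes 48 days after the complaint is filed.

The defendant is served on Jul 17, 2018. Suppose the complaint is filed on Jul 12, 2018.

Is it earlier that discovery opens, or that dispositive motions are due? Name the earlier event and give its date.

Discovery opens — Aug 10, 2018

The defendant is served: Jul 17, 2018.
Discovery opens: Jul 17, 2018 + 24 days = Aug 10, 2018.
The complaint is filed: Jul 12, 2018.
The discovery cutoff passes: Jul 12, 2018 + 48 days = Aug 29, 2018.
Dispositive motions are due: Aug 29, 2018 + 90 days = Nov 27, 2018.
Comparing: discovery opens on Aug 10, 2018 vs dispositive motions are due on Nov 27, 2018. Earlier: discovery opens.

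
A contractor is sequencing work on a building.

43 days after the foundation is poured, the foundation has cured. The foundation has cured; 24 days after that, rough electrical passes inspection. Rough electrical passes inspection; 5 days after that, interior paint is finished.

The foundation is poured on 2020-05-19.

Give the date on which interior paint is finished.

The foundation is poured: May 19, 2020.
The foundation has cured: May 19, 2020 + 43 days = Jul 1, 2020.
Rough electrical passes inspection: Jul 1, 2020 + 24 days = Jul 25, 2020.
Interior paint is finished: Jul 25, 2020 + 5 days = Jul 30, 2020.

2020-07-30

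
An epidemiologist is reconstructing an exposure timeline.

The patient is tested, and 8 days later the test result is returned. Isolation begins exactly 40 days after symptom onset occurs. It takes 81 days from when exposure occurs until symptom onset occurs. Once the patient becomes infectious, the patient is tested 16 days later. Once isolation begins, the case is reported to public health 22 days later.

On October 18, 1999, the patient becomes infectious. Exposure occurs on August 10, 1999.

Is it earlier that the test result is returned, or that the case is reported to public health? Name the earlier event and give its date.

The test result is returned — November 11, 1999

The patient becomes infectious: Oct 18, 1999.
The patient is tested: Oct 18, 1999 + 16 days = Nov 3, 1999.
The test result is returned: Nov 3, 1999 + 8 days = Nov 11, 1999.
Exposure occurs: Aug 10, 1999.
Symptom onset occurs: Aug 10, 1999 + 81 days = Oct 30, 1999.
Isolation begins: Oct 30, 1999 + 40 days = Dec 9, 1999.
The case is reported to public health: Dec 9, 1999 + 22 days = Dec 31, 1999.
Comparing: the test result is returned on Nov 11, 1999 vs the case is reported to public health on Dec 31, 1999. Earlier: the test result is returned.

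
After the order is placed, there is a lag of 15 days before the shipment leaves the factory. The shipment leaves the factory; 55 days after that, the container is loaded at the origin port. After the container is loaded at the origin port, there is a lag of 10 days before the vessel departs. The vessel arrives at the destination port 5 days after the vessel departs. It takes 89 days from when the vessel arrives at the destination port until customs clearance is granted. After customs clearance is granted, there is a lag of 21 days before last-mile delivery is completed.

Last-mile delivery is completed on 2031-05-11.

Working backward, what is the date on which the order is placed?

2030-10-28

Last-mile delivery is completed: May 11, 2031.
Customs clearance is granted: May 11, 2031 − 21 days = Apr 20, 2031.
The vessel arrives at the destination port: Apr 20, 2031 − 89 days = Jan 21, 2031.
The vessel departs: Jan 21, 2031 − 5 days = Jan 16, 2031.
The container is loaded at the origin port: Jan 16, 2031 − 10 days = Jan 6, 2031.
The shipment leaves the factory: Jan 6, 2031 − 55 days = Nov 12, 2030.
The order is placed: Nov 12, 2030 − 15 days = Oct 28, 2030.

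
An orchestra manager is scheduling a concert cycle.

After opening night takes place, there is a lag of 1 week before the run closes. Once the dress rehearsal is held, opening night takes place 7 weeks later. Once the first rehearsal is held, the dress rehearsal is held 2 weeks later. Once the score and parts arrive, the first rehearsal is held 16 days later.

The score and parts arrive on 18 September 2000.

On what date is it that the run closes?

The score and parts arrive: Sep 18, 2000.
The first rehearsal is held: Sep 18, 2000 + 16 days = Oct 4, 2000.
The dress rehearsal is held: Oct 4, 2000 + 2 weeks = Oct 18, 2000.
Opening night takes place: Oct 18, 2000 + 7 weeks = Dec 6, 2000.
The run closes: Dec 6, 2000 + 1 week = Dec 13, 2000.

13 December 2000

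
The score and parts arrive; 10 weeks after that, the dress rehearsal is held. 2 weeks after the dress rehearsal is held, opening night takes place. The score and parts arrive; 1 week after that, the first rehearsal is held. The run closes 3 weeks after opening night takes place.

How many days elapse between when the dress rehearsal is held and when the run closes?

35 days

Causal path: the dress rehearsal is held → opening night takes place → the run closes.
Total delay along the path: 2 + 3 weeks = 5 weeks = 35 days.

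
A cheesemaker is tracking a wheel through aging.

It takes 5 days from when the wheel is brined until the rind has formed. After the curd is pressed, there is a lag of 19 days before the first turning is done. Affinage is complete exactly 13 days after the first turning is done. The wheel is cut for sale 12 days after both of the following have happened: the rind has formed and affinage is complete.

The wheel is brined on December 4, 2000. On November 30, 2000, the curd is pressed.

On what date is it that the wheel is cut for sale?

January 13, 2001

The wheel is brined: Dec 4, 2000.
The rind has formed: Dec 4, 2000 + 5 days = Dec 9, 2000.
The curd is pressed: Nov 30, 2000.
The first turning is done: Nov 30, 2000 + 19 days = Dec 19, 2000.
Affinage is complete: Dec 19, 2000 + 13 days = Jan 1, 2001.
Both prerequisites met — the rind has formed (Dec 9, 2000), affinage is complete (Jan 1, 2001); the later is Jan 1, 2001.
The wheel is cut for sale: Jan 1, 2001 + 12 days = Jan 13, 2001.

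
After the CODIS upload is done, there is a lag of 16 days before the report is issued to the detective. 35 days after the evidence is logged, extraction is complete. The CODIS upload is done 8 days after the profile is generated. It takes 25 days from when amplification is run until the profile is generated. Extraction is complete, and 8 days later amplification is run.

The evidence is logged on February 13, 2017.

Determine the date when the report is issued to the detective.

May 16, 2017

The evidence is logged: Feb 13, 2017.
Extraction is complete: Feb 13, 2017 + 35 days = Mar 20, 2017.
Amplification is run: Mar 20, 2017 + 8 days = Mar 28, 2017.
The profile is generated: Mar 28, 2017 + 25 days = Apr 22, 2017.
The CODIS upload is done: Apr 22, 2017 + 8 days = Apr 30, 2017.
The report is issued to the detective: Apr 30, 2017 + 16 days = May 16, 2017.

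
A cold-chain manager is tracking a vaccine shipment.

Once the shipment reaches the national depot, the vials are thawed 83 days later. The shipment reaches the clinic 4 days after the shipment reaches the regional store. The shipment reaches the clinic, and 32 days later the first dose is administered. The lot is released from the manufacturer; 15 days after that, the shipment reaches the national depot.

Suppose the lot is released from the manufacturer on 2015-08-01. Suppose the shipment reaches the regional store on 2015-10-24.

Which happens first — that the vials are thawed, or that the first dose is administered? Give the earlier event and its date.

The lot is released from the manufacturer: Aug 1, 2015.
The shipment reaches the national depot: Aug 1, 2015 + 15 days = Aug 16, 2015.
The vials are thawed: Aug 16, 2015 + 83 days = Nov 7, 2015.
The shipment reaches the regional store: Oct 24, 2015.
The shipment reaches the clinic: Oct 24, 2015 + 4 days = Oct 28, 2015.
The first dose is administered: Oct 28, 2015 + 32 days = Nov 29, 2015.
Comparing: the vials are thawed on Nov 7, 2015 vs the first dose is administered on Nov 29, 2015. Earlier: the vials are thawed.

The vials are thawed — 2015-11-07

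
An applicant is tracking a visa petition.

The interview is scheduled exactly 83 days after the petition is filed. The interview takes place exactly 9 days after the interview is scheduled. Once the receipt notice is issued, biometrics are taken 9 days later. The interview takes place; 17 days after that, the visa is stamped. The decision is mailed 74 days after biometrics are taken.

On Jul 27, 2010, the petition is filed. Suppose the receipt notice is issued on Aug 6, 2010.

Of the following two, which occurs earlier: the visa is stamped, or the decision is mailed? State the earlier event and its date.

The decision is mailed — Oct 28, 2010

The petition is filed: Jul 27, 2010.
The interview is scheduled: Jul 27, 2010 + 83 days = Oct 18, 2010.
The interview takes place: Oct 18, 2010 + 9 days = Oct 27, 2010.
The visa is stamped: Oct 27, 2010 + 17 days = Nov 13, 2010.
The receipt notice is issued: Aug 6, 2010.
Biometrics are taken: Aug 6, 2010 + 9 days = Aug 15, 2010.
The decision is mailed: Aug 15, 2010 + 74 days = Oct 28, 2010.
Comparing: the visa is stamped on Nov 13, 2010 vs the decision is mailed on Oct 28, 2010. Earlier: the decision is mailed.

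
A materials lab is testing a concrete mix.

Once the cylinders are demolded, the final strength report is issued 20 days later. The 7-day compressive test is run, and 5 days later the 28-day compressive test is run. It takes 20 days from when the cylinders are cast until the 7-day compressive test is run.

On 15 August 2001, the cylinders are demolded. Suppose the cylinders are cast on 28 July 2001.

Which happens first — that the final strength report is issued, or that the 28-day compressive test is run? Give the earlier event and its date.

The 28-day compressive test is run — 22 August 2001

The cylinders are demolded: Aug 15, 2001.
The final strength report is issued: Aug 15, 2001 + 20 days = Sep 4, 2001.
The cylinders are cast: Jul 28, 2001.
The 7-day compressive test is run: Jul 28, 2001 + 20 days = Aug 17, 2001.
The 28-day compressive test is run: Aug 17, 2001 + 5 days = Aug 22, 2001.
Comparing: the final strength report is issued on Sep 4, 2001 vs the 28-day compressive test is run on Aug 22, 2001. Earlier: the 28-day compressive test is run.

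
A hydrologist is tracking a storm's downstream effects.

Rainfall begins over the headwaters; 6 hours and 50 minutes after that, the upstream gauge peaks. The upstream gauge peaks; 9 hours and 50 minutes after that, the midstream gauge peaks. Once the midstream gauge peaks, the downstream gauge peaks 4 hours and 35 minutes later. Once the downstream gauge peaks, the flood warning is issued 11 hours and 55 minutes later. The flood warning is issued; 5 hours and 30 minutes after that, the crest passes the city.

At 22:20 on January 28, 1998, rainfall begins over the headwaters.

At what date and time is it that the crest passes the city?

Rainfall begins over the headwaters: 22:20 Jan 28, 1998.
The upstream gauge peaks: 22:20 Jan 28, 1998 + 6h50m = 05:10 Jan 29, 1998.
The midstream gauge peaks: 05:10 Jan 29, 1998 + 9h50m = 15:00 Jan 29, 1998.
The downstream gauge peaks: 15:00 Jan 29, 1998 + 4h35m = 19:35 Jan 29, 1998.
The flood warning is issued: 19:35 Jan 29, 1998 + 11h55m = 07:30 Jan 30, 1998.
The crest passes the city: 07:30 Jan 30, 1998 + 5h30m = 13:00 Jan 30, 1998.

13:00 on January 30, 1998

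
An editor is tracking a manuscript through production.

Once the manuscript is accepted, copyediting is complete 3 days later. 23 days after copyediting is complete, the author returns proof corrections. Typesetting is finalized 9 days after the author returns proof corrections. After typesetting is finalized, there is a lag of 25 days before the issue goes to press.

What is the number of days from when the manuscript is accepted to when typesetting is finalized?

Causal path: the manuscript is accepted → copyediting is complete → the author returns proof corrections → typesetting is finalized.
Total delay along the path: 3 + 23 + 9 = 35 days.

35 days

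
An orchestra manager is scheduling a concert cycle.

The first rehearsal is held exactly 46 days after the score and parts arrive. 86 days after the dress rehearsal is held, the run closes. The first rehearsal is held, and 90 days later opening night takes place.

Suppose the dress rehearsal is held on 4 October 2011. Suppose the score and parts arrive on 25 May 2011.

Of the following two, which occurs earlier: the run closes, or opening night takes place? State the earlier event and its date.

The dress rehearsal is held: Oct 4, 2011.
The run closes: Oct 4, 2011 + 86 days = Dec 29, 2011.
The score and parts arrive: May 25, 2011.
The first rehearsal is held: May 25, 2011 + 46 days = Jul 10, 2011.
Opening night takes place: Jul 10, 2011 + 90 days = Oct 8, 2011.
Comparing: the run closes on Dec 29, 2011 vs opening night takes place on Oct 8, 2011. Earlier: opening night takes place.

Opening night takes place — 8 October 2011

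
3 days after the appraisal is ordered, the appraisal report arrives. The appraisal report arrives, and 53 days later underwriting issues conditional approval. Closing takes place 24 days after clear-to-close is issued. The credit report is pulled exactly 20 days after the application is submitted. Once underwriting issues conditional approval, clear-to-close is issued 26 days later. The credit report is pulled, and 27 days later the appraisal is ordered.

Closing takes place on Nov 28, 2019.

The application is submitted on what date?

Closing takes place: Nov 28, 2019.
Clear-to-close is issued: Nov 28, 2019 − 24 days = Nov 4, 2019.
Underwriting issues conditional approval: Nov 4, 2019 − 26 days = Oct 9, 2019.
The appraisal report arrives: Oct 9, 2019 − 53 days = Aug 17, 2019.
The appraisal is ordered: Aug 17, 2019 − 3 days = Aug 14, 2019.
The credit report is pulled: Aug 14, 2019 − 27 days = Jul 18, 2019.
The application is submitted: Jul 18, 2019 − 20 days = Jun 28, 2019.

Jun 28, 2019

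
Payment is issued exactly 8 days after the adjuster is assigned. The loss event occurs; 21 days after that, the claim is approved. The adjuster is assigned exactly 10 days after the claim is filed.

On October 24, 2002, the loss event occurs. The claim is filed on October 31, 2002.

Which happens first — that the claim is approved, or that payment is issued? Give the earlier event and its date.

The loss event occurs: Oct 24, 2002.
The claim is approved: Oct 24, 2002 + 21 days = Nov 14, 2002.
The claim is filed: Oct 31, 2002.
The adjuster is assigned: Oct 31, 2002 + 10 days = Nov 10, 2002.
Payment is issued: Nov 10, 2002 + 8 days = Nov 18, 2002.
Comparing: the claim is approved on Nov 14, 2002 vs payment is issued on Nov 18, 2002. Earlier: the claim is approved.

The claim is approved — November 14, 2002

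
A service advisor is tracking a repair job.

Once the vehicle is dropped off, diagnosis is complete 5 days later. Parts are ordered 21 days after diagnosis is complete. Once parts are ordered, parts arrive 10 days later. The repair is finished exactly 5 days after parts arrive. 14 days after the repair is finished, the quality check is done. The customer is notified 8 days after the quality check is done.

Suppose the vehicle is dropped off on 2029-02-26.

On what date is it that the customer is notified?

2029-04-30

The vehicle is dropped off: Feb 26, 2029.
Diagnosis is complete: Feb 26, 2029 + 5 days = Mar 3, 2029.
Parts are ordered: Mar 3, 2029 + 21 days = Mar 24, 2029.
Parts arrive: Mar 24, 2029 + 10 days = Apr 3, 2029.
The repair is finished: Apr 3, 2029 + 5 days = Apr 8, 2029.
The quality check is done: Apr 8, 2029 + 14 days = Apr 22, 2029.
The customer is notified: Apr 22, 2029 + 8 days = Apr 30, 2029.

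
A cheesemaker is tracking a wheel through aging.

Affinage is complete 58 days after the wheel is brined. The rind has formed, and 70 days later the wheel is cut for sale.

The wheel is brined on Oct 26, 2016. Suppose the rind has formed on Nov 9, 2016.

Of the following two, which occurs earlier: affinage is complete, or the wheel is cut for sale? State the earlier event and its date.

The wheel is brined: Oct 26, 2016.
Affinage is complete: Oct 26, 2016 + 58 days = Dec 23, 2016.
The rind has formed: Nov 9, 2016.
The wheel is cut for sale: Nov 9, 2016 + 70 days = Jan 18, 2017.
Comparing: affinage is complete on Dec 23, 2016 vs the wheel is cut for sale on Jan 18, 2017. Earlier: affinage is complete.

Affinage is complete — Dec 23, 2016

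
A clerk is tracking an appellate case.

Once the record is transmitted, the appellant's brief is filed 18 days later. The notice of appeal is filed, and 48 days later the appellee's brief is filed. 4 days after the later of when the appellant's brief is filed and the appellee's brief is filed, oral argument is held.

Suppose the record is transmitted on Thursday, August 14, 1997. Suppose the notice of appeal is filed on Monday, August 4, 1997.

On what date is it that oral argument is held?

Thursday, September 25, 1997

The record is transmitted: Aug 14, 1997.
The appellant's brief is filed: Aug 14, 1997 + 18 days = Sep 1, 1997.
The notice of appeal is filed: Aug 4, 1997.
The appellee's brief is filed: Aug 4, 1997 + 48 days = Sep 21, 1997.
Both prerequisites met — the appellant's brief is filed (Sep 1, 1997), the appellee's brief is filed (Sep 21, 1997); the later is Sep 21, 1997.
Oral argument is held: Sep 21, 1997 + 4 days = Sep 25, 1997.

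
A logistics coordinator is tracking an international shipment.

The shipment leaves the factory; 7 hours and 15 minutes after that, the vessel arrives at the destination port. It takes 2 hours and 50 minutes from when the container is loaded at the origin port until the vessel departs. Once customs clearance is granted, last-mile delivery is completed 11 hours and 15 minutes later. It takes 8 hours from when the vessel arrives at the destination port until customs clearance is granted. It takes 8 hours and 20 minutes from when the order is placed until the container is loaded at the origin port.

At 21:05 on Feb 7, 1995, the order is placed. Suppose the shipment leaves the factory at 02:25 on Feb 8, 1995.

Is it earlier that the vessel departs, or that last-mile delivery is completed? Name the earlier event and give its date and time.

The vessel departs — 08:15 on Feb 8, 1995

The order is placed: 21:05 Feb 7, 1995.
The container is loaded at the origin port: 21:05 Feb 7, 1995 + 8h20m = 05:25 Feb 8, 1995.
The vessel departs: 05:25 Feb 8, 1995 + 2h50m = 08:15 Feb 8, 1995.
The shipment leaves the factory: 02:25 Feb 8, 1995.
The vessel arrives at the destination port: 02:25 Feb 8, 1995 + 7h15m = 09:40 Feb 8, 1995.
Customs clearance is granted: 09:40 Feb 8, 1995 + 8h = 17:40 Feb 8, 1995.
Last-mile delivery is completed: 17:40 Feb 8, 1995 + 11h15m = 04:55 Feb 9, 1995.
Comparing: the vessel departs at 08:15 Feb 8, 1995 vs last-mile delivery is completed at 04:55 Feb 9, 1995. Earlier: the vessel departs.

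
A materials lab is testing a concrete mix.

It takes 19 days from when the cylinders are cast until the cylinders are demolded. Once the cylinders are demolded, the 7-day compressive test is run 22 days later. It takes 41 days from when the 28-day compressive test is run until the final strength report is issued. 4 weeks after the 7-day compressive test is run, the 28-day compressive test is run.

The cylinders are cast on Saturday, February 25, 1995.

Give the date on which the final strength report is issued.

The cylinders are cast: Feb 25, 1995.
The cylinders are demolded: Feb 25, 1995 + 19 days = Mar 16, 1995.
The 7-day compressive test is run: Mar 16, 1995 + 22 days = Apr 7, 1995.
The 28-day compressive test is run: Apr 7, 1995 + 4 weeks = May 5, 1995.
The final strength report is issued: May 5, 1995 + 41 days = Jun 15, 1995.

Thursday, June 15, 1995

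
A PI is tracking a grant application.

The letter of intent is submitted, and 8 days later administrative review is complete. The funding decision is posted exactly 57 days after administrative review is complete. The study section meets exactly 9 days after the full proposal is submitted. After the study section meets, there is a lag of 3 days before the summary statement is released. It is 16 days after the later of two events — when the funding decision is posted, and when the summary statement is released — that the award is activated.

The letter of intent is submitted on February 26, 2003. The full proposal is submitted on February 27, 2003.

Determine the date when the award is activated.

May 18, 2003

The letter of intent is submitted: Feb 26, 2003.
Administrative review is complete: Feb 26, 2003 + 8 days = Mar 6, 2003.
The funding decision is posted: Mar 6, 2003 + 57 days = May 2, 2003.
The full proposal is submitted: Feb 27, 2003.
The study section meets: Feb 27, 2003 + 9 days = Mar 8, 2003.
The summary statement is released: Mar 8, 2003 + 3 days = Mar 11, 2003.
Both prerequisites met — the funding decision is posted (May 2, 2003), the summary statement is released (Mar 11, 2003); the later is May 2, 2003.
The award is activated: May 2, 2003 + 16 days = May 18, 2003.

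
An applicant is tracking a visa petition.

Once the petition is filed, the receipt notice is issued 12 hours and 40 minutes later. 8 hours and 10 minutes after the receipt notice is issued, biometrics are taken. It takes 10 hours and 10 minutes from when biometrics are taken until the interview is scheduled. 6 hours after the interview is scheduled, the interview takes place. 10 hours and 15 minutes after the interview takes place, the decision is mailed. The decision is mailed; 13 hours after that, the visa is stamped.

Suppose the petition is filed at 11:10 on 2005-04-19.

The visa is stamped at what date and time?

23:25 on 2005-04-21

The petition is filed: 11:10 Apr 19, 2005.
The receipt notice is issued: 11:10 Apr 19, 2005 + 12h40m = 23:50 Apr 19, 2005.
Biometrics are taken: 23:50 Apr 19, 2005 + 8h10m = 08:00 Apr 20, 2005.
The interview is scheduled: 08:00 Apr 20, 2005 + 10h10m = 18:10 Apr 20, 2005.
The interview takes place: 18:10 Apr 20, 2005 + 6h = 00:10 Apr 21, 2005.
The decision is mailed: 00:10 Apr 21, 2005 + 10h15m = 10:25 Apr 21, 2005.
The visa is stamped: 10:25 Apr 21, 2005 + 13h = 23:25 Apr 21, 2005.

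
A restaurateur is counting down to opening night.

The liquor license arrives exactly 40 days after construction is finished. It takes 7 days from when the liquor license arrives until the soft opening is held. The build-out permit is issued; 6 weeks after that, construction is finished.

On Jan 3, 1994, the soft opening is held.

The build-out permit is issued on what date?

Oct 6, 1993

The soft opening is held: Jan 3, 1994.
The liquor license arrives: Jan 3, 1994 − 7 days = Dec 27, 1993.
Construction is finished: Dec 27, 1993 − 40 days = Nov 17, 1993.
The build-out permit is issued: Nov 17, 1993 − 6 weeks = Oct 6, 1993.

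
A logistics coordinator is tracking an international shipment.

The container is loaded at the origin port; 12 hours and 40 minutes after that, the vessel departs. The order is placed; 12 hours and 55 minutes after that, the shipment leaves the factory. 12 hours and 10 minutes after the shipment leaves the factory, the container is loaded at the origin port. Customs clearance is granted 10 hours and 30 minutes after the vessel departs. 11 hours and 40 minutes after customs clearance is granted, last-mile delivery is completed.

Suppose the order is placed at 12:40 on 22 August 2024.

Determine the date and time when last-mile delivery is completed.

The order is placed: 12:40 Aug 22, 2024.
The shipment leaves the factory: 12:40 Aug 22, 2024 + 12h55m = 01:35 Aug 23, 2024.
The container is loaded at the origin port: 01:35 Aug 23, 2024 + 12h10m = 13:45 Aug 23, 2024.
The vessel departs: 13:45 Aug 23, 2024 + 12h40m = 02:25 Aug 24, 2024.
Customs clearance is granted: 02:25 Aug 24, 2024 + 10h30m = 12:55 Aug 24, 2024.
Last-mile delivery is completed: 12:55 Aug 24, 2024 + 11h40m = 00:35 Aug 25, 2024.

00:35 on 25 August 2024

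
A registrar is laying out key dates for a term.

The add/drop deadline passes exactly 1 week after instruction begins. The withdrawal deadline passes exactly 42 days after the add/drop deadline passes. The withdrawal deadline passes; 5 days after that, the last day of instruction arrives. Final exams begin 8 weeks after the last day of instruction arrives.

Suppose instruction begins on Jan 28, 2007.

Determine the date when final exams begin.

May 18, 2007

Instruction begins: Jan 28, 2007.
The add/drop deadline passes: Jan 28, 2007 + 1 week = Feb 4, 2007.
The withdrawal deadline passes: Feb 4, 2007 + 42 days = Mar 18, 2007.
The last day of instruction arrives: Mar 18, 2007 + 5 days = Mar 23, 2007.
Final exams begin: Mar 23, 2007 + 8 weeks = May 18, 2007.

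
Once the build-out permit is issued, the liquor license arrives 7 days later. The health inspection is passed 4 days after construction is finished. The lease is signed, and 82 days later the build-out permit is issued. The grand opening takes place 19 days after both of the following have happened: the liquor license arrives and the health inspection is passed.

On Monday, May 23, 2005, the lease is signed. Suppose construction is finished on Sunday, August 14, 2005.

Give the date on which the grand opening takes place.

The lease is signed: May 23, 2005.
The build-out permit is issued: May 23, 2005 + 82 days = Aug 13, 2005.
The liquor license arrives: Aug 13, 2005 + 7 days = Aug 20, 2005.
Construction is finished: Aug 14, 2005.
The health inspection is passed: Aug 14, 2005 + 4 days = Aug 18, 2005.
Both prerequisites met — the liquor license arrives (Aug 20, 2005), the health inspection is passed (Aug 18, 2005); the later is Aug 20, 2005.
The grand opening takes place: Aug 20, 2005 + 19 days = Sep 8, 2005.

Thursday, September 8, 2005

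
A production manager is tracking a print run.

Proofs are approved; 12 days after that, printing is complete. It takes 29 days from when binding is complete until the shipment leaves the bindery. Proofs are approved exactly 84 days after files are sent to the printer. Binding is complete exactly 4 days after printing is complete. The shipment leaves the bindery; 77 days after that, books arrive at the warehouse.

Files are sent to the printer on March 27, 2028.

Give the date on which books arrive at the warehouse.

October 19, 2028

Files are sent to the printer: Mar 27, 2028.
Proofs are approved: Mar 27, 2028 + 84 days = Jun 19, 2028.
Printing is complete: Jun 19, 2028 + 12 days = Jul 1, 2028.
Binding is complete: Jul 1, 2028 + 4 days = Jul 5, 2028.
The shipment leaves the bindery: Jul 5, 2028 + 29 days = Aug 3, 2028.
Books arrive at the warehouse: Aug 3, 2028 + 77 days = Oct 19, 2028.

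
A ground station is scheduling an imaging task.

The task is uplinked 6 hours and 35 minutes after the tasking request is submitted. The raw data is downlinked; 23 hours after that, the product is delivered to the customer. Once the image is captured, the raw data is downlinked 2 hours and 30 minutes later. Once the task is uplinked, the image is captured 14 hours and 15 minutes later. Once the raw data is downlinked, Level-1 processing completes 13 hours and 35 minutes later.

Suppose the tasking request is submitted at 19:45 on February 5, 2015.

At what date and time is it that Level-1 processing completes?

The tasking request is submitted: 19:45 Feb 5, 2015.
The task is uplinked: 19:45 Feb 5, 2015 + 6h35m = 02:20 Feb 6, 2015.
The image is captured: 02:20 Feb 6, 2015 + 14h15m = 16:35 Feb 6, 2015.
The raw data is downlinked: 16:35 Feb 6, 2015 + 2h30m = 19:05 Feb 6, 2015.
Level-1 processing completes: 19:05 Feb 6, 2015 + 13h35m = 08:40 Feb 7, 2015.

08:40 on February 7, 2015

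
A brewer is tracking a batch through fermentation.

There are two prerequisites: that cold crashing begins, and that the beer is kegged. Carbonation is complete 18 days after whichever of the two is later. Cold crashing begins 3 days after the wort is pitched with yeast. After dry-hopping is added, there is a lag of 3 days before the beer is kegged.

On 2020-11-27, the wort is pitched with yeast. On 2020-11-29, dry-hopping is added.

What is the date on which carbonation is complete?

The wort is pitched with yeast: Nov 27, 2020.
Cold crashing begins: Nov 27, 2020 + 3 days = Nov 30, 2020.
Dry-hopping is added: Nov 29, 2020.
The beer is kegged: Nov 29, 2020 + 3 days = Dec 2, 2020.
Both prerequisites met — cold crashing begins (Nov 30, 2020), the beer is kegged (Dec 2, 2020); the later is Dec 2, 2020.
Carbonation is complete: Dec 2, 2020 + 18 days = Dec 20, 2020.

2020-12-20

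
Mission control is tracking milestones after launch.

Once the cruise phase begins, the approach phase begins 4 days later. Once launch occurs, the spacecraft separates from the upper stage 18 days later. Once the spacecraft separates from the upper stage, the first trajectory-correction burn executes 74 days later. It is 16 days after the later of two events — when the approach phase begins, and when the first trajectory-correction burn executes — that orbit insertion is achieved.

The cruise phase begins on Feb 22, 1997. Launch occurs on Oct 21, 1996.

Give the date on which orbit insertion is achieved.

The cruise phase begins: Feb 22, 1997.
The approach phase begins: Feb 22, 1997 + 4 days = Feb 26, 1997.
Launch occurs: Oct 21, 1996.
The spacecraft separates from the upper stage: Oct 21, 1996 + 18 days = Nov 8, 1996.
The first trajectory-correction burn executes: Nov 8, 1996 + 74 days = Jan 21, 1997.
Both prerequisites met — the approach phase begins (Feb 26, 1997), the first trajectory-correction burn executes (Jan 21, 1997); the later is Feb 26, 1997.
Orbit insertion is achieved: Feb 26, 1997 + 16 days = Mar 14, 1997.

Mar 14, 1997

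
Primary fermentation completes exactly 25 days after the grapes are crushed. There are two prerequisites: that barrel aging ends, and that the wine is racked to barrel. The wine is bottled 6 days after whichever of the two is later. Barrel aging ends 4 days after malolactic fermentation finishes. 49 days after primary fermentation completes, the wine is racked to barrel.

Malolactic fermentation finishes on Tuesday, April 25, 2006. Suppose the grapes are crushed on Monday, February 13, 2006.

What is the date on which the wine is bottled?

Friday, May 5, 2006

Malolactic fermentation finishes: Apr 25, 2006.
Barrel aging ends: Apr 25, 2006 + 4 days = Apr 29, 2006.
The grapes are crushed: Feb 13, 2006.
Primary fermentation completes: Feb 13, 2006 + 25 days = Mar 10, 2006.
The wine is racked to barrel: Mar 10, 2006 + 49 days = Apr 28, 2006.
Both prerequisites met — barrel aging ends (Apr 29, 2006), the wine is racked to barrel (Apr 28, 2006); the later is Apr 29, 2006.
The wine is bottled: Apr 29, 2006 + 6 days = May 5, 2006.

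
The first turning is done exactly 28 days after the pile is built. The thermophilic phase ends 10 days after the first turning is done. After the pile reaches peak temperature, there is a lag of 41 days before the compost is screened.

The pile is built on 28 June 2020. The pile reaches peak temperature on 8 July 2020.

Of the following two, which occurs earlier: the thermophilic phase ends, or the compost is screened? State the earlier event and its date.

The pile is built: Jun 28, 2020.
The first turning is done: Jun 28, 2020 + 28 days = Jul 26, 2020.
The thermophilic phase ends: Jul 26, 2020 + 10 days = Aug 5, 2020.
The pile reaches peak temperature: Jul 8, 2020.
The compost is screened: Jul 8, 2020 + 41 days = Aug 18, 2020.
Comparing: the thermophilic phase ends on Aug 5, 2020 vs the compost is screened on Aug 18, 2020. Earlier: the thermophilic phase ends.

The thermophilic phase ends — 5 August 2020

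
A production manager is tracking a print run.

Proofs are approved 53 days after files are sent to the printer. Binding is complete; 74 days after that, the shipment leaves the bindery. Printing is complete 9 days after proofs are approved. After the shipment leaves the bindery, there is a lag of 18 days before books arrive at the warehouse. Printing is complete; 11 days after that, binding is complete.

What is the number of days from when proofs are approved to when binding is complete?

20 days

Causal path: proofs are approved → printing is complete → binding is complete.
Total delay along the path: 9 + 11 = 20 days.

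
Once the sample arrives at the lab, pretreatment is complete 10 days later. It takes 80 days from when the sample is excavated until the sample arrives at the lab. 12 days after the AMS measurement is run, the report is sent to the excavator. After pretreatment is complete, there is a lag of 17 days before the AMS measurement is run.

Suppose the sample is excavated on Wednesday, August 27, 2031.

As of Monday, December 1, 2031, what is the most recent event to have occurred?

The sample is excavated: Aug 27, 2031.
The sample arrives at the lab: Aug 27, 2031 + 80 days = Nov 15, 2031.
Pretreatment is complete: Nov 15, 2031 + 10 days = Nov 25, 2031.
The AMS measurement is run: Nov 25, 2031 + 17 days = Dec 12, 2031.
The report is sent to the excavator: Dec 12, 2031 + 12 days = Dec 24, 2031.
Dec 1, 2031 falls between when pretreatment is complete (Nov 25, 2031) and when the AMS measurement is run (Dec 12, 2031).

Pretreatment is complete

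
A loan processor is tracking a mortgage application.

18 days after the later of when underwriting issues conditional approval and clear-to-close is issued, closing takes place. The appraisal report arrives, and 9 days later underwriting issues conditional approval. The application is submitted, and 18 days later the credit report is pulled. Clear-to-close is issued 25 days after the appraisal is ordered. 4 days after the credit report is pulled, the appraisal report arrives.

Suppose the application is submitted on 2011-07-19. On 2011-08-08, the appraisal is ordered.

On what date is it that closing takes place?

The application is submitted: Jul 19, 2011.
The credit report is pulled: Jul 19, 2011 + 18 days = Aug 6, 2011.
The appraisal report arrives: Aug 6, 2011 + 4 days = Aug 10, 2011.
Underwriting issues conditional approval: Aug 10, 2011 + 9 days = Aug 19, 2011.
The appraisal is ordered: Aug 8, 2011.
Clear-to-close is issued: Aug 8, 2011 + 25 days = Sep 2, 2011.
Both prerequisites met — underwriting issues conditional approval (Aug 19, 2011), clear-to-close is issued (Sep 2, 2011); the later is Sep 2, 2011.
Closing takes place: Sep 2, 2011 + 18 days = Sep 20, 2011.

2011-09-20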